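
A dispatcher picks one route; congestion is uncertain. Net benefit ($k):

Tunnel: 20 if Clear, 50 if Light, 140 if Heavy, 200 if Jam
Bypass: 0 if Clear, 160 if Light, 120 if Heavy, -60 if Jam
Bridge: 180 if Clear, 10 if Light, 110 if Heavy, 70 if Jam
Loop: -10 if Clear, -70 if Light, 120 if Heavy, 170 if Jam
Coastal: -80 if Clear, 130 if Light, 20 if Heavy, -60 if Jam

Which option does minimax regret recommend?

Bridge

Column bests: Clear=180, Light=160, Heavy=140, Jam=200.
Tunnel regrets: 160, 110, 0, 0 → max 160
Bypass regrets: 180, 0, 20, 260 → max 260
Bridge regrets: 0, 150, 30, 130 → max 150
Loop regrets: 190, 230, 20, 30 → max 230
Coastal regrets: 260, 30, 120, 260 → max 260
Smallest max regret = 150 → Bridge.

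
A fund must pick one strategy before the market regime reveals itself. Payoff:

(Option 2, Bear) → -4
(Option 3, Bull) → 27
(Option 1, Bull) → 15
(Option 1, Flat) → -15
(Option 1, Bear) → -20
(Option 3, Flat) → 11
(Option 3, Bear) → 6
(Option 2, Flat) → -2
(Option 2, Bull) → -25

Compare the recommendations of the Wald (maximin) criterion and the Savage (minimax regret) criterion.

Row minima: Option 1=-20, Option 2=-25, Option 3=6
Best worst-case = 6 → Option 3.
Column bests: Bear=6, Flat=11, Bull=27.
Option 1 regrets: 26, 26, 12 → max 26
Option 2 regrets: 10, 13, 52 → max 52
Option 3 regrets: 0, 0, 0 → max 0
Smallest max regret = 0 → Option 3.

maximin → Option 3; minimax regret → Option 3 (agree)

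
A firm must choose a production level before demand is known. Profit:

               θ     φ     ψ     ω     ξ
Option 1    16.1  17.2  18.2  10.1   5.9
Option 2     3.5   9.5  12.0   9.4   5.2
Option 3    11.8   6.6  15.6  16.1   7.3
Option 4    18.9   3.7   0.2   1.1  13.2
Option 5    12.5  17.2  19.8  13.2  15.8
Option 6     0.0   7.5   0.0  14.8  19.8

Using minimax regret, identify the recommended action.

Column bests: θ=18.9, φ=17.2, ψ=19.8, ω=16.1, ξ=19.8.
Option 1 regrets: 2.8, 0.0, 1.6, 6.0, 13.9 → max 13.9
Option 2 regrets: 15.4, 7.7, 7.8, 6.7, 14.6 → max 15.4
Option 3 regrets: 7.1, 10.6, 4.2, 0.0, 12.5 → max 12.5
Option 4 regrets: 0.0, 13.5, 19.6, 15.0, 6.6 → max 19.6
Option 5 regrets: 6.4, 0.0, 0.0, 2.9, 4.0 → max 6.4
Option 6 regrets: 18.9, 9.7, 19.8, 1.3, 0.0 → max 19.8
Smallest max regret = 6.4 → Option 5.

Option 5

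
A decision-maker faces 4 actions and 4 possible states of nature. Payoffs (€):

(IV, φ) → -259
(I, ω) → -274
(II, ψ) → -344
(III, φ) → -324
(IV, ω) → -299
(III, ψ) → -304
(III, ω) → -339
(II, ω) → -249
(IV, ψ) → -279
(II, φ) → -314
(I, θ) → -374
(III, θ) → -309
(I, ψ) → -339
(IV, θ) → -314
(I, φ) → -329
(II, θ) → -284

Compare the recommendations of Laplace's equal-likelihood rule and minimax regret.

laplace → IV; minimax regret → IV (agree)

Row averages: I=-329, II=-297.75, III=-319, IV=-287.75
Highest average = -287.75 → IV.
Column bests: θ=-284, φ=-259, ψ=-279, ω=-249.
I regrets: 90, 70, 60, 25 → max 90
II regrets: 0, 55, 65, 0 → max 65
III regrets: 25, 65, 25, 90 → max 90
IV regrets: 30, 0, 0, 50 → max 50
Smallest max regret = 50 → IV.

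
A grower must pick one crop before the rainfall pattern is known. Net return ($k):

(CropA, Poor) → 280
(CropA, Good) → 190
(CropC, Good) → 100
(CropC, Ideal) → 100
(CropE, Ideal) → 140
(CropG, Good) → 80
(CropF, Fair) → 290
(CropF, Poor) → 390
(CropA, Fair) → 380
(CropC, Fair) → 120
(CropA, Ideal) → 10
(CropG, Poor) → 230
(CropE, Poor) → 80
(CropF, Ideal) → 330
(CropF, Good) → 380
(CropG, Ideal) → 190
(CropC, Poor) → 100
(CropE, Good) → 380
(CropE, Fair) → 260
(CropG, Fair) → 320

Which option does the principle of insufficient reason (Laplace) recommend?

CropF

Row averages: CropC=105, CropG=205, CropF=347.5, CropE=215, CropA=215
Highest average = 347.5 → CropF.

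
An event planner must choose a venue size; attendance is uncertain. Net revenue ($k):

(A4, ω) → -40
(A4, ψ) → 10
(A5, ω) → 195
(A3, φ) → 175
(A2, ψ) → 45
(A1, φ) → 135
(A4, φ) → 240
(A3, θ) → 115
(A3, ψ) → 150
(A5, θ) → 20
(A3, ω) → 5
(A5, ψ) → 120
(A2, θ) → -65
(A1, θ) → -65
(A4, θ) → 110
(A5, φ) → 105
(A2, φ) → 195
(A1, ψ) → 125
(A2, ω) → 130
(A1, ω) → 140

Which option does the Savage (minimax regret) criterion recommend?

A5

Column bests: θ=115, φ=240, ψ=150, ω=195.
A1 regrets: 180, 105, 25, 55 → max 180
A2 regrets: 180, 45, 105, 65 → max 180
A3 regrets: 0, 65, 0, 190 → max 190
A4 regrets: 5, 0, 140, 235 → max 235
A5 regrets: 95, 135, 30, 0 → max 135
Smallest max regret = 135 → A5.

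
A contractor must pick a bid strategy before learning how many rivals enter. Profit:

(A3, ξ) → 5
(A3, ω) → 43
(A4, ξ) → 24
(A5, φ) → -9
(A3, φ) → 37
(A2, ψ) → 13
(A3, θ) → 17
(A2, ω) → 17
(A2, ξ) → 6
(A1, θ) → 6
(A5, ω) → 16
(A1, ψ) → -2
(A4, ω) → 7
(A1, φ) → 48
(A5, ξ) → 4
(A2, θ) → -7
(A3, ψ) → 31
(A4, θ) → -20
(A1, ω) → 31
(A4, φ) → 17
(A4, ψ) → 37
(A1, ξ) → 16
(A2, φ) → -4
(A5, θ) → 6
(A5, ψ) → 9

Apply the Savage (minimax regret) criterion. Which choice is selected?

A3

Column bests: θ=17, φ=48, ψ=37, ω=43, ξ=24.
A1 regrets: 11, 0, 39, 12, 8 → max 39
A2 regrets: 24, 52, 24, 26, 18 → max 52
A3 regrets: 0, 11, 6, 0, 19 → max 19
A4 regrets: 37, 31, 0, 36, 0 → max 37
A5 regrets: 11, 57, 28, 27, 20 → max 57
Smallest max regret = 19 → A3.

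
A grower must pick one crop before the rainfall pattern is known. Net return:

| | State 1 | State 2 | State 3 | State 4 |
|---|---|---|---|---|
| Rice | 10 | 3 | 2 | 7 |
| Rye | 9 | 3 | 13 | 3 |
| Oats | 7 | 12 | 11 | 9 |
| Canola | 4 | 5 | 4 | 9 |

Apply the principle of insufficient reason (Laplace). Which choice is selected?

Oats

Row averages: Rice=5.5, Rye=7, Oats=9.75, Canola=5.5
Highest average = 9.75 → Oats.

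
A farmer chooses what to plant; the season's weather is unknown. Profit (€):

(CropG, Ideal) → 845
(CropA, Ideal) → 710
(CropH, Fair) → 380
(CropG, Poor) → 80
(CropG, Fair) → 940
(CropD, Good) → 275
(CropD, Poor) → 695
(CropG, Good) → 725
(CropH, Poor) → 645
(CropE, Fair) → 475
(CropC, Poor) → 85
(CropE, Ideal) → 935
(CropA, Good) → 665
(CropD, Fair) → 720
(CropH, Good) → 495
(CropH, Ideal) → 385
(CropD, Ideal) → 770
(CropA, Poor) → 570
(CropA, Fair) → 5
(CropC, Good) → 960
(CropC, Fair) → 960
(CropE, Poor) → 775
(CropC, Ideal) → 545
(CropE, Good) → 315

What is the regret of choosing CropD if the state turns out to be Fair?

240

Best payoff under Fair is 960.
Regret = 960 − 720 = 240.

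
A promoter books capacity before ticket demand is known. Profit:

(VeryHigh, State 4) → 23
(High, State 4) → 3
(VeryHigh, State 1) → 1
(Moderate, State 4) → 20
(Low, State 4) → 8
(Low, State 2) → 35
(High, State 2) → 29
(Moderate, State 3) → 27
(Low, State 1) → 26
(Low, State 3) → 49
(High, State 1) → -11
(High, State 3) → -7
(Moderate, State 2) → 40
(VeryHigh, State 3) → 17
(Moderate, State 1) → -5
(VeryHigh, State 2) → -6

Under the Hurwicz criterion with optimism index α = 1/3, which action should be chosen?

Low: 1/3·49 + 2/3·8 = 65/3
Moderate: 1/3·40 + 2/3·(-5) = 10
High: 1/3·29 + 2/3·(-11) = 7/3
VeryHigh: 1/3·23 + 2/3·(-6) = 11/3
Highest Hurwicz score = 65/3 → Low.

Low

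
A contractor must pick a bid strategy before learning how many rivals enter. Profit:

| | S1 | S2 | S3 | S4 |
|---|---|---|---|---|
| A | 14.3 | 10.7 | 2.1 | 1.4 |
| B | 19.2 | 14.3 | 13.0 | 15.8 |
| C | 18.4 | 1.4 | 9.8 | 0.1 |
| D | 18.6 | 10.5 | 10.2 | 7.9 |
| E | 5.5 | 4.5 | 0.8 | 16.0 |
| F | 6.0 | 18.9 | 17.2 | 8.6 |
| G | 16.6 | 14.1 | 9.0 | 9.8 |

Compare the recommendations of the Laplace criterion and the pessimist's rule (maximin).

Row averages: A=7.125, B=15.575, C=7.425, D=11.8, E=6.7, F=12.675, G=12.375
Highest average = 15.575 → B.
Row minima: A=1.4, B=13.0, C=0.1, D=7.9, E=0.8, F=6.0, G=9.0
Best worst-case = 13.0 → B.

laplace → B; maximin → B (agree)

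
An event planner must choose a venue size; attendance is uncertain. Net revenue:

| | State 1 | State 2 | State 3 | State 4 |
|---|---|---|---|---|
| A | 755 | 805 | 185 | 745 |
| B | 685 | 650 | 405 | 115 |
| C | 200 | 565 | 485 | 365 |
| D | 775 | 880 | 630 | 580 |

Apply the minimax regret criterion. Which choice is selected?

Column bests: State 1=775, State 2=880, State 3=630, State 4=745.
A regrets: 20, 75, 445, 0 → max 445
B regrets: 90, 230, 225, 630 → max 630
C regrets: 575, 315, 145, 380 → max 575
D regrets: 0, 0, 0, 165 → max 165
Smallest max regret = 165 → D.

D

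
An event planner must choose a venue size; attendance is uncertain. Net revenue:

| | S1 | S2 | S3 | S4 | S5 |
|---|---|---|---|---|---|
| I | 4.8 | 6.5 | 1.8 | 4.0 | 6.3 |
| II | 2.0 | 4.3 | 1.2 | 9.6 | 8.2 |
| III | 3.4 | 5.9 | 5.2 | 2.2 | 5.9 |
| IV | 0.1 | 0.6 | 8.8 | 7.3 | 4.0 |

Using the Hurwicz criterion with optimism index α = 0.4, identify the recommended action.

I: 0.4·6.5 + 0.6·1.8 = 3.68
II: 0.4·9.6 + 0.6·1.2 = 4.56
III: 0.4·5.9 + 0.6·2.2 = 3.68
IV: 0.4·8.8 + 0.6·0.1 = 3.58
Highest Hurwicz score = 4.56 → II.

II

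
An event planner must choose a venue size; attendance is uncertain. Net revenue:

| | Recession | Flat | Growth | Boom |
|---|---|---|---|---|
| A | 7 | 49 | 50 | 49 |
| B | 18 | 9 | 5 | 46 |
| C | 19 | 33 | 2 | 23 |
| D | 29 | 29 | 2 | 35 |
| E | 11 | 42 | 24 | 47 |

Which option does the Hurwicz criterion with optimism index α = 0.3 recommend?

A: 0.3·50 + 0.7·7 = 19.9
B: 0.3·46 + 0.7·5 = 17.3
C: 0.3·33 + 0.7·2 = 11.3
D: 0.3·35 + 0.7·2 = 11.9
E: 0.3·47 + 0.7·11 = 21.8
Highest Hurwicz score = 21.8 → E.

E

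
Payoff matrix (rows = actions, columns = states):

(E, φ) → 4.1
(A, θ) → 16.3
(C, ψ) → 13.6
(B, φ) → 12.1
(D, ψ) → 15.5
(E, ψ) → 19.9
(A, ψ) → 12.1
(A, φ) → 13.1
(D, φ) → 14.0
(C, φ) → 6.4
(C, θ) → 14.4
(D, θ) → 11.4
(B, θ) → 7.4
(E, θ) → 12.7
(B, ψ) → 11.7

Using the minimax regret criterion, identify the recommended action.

D

Column bests: θ=16.3, φ=14.0, ψ=19.9.
A regrets: 0.0, 0.9, 7.8 → max 7.8
B regrets: 8.9, 1.9, 8.2 → max 8.9
C regrets: 1.9, 7.6, 6.3 → max 7.6
D regrets: 4.9, 0.0, 4.4 → max 4.9
E regrets: 3.6, 9.9, 0.0 → max 9.9
Smallest max regret = 4.9 → D.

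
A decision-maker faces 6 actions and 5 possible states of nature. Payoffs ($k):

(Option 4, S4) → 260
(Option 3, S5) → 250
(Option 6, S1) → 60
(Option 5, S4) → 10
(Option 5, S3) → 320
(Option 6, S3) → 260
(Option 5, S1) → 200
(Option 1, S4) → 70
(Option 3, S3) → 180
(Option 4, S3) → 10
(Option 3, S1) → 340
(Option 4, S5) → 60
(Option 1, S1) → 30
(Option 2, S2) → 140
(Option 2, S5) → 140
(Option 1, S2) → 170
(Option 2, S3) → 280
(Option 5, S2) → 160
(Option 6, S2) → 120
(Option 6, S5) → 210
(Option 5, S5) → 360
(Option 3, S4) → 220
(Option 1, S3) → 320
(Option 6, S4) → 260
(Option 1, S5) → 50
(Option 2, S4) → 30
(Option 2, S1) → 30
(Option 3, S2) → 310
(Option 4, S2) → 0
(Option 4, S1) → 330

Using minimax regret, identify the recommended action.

Column bests: S1=340, S2=310, S3=320, S4=260, S5=360.
Option 1 regrets: 310, 140, 0, 190, 310 → max 310
Option 2 regrets: 310, 170, 40, 230, 220 → max 310
Option 3 regrets: 0, 0, 140, 40, 110 → max 140
Option 4 regrets: 10, 310, 310, 0, 300 → max 310
Option 5 regrets: 140, 150, 0, 250, 0 → max 250
Option 6 regrets: 280, 190, 60, 0, 150 → max 280
Smallest max regret = 140 → Option 3.

Option 3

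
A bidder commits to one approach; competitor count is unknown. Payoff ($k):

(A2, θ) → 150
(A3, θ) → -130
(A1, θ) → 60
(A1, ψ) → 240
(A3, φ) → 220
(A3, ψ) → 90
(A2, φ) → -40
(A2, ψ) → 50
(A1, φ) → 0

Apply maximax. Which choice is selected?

Row maxima: A1=240, A2=150, A3=220
Best best-case = 240 → A1.

A1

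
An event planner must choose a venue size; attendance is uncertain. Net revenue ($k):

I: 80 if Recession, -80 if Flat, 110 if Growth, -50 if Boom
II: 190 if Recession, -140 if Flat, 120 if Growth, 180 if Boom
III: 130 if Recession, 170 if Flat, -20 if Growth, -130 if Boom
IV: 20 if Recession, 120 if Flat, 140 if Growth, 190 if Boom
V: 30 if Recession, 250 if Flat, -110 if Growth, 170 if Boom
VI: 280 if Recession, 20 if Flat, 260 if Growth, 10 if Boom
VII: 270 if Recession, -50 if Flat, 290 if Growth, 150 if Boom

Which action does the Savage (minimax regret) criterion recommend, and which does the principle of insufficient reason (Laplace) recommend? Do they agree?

minimax regret → VI; laplace → VII (disagree)

Column bests: Recession=280, Flat=250, Growth=290, Boom=190.
I regrets: 200, 330, 180, 240 → max 330
II regrets: 90, 390, 170, 10 → max 390
III regrets: 150, 80, 310, 320 → max 320
IV regrets: 260, 130, 150, 0 → max 260
V regrets: 250, 0, 400, 20 → max 400
VI regrets: 0, 230, 30, 180 → max 230
VII regrets: 10, 300, 0, 40 → max 300
Smallest max regret = 230 → VI.
Row averages: I=15, II=87.5, III=37.5, IV=117.5, V=85, VI=142.5, VII=165
Highest average = 165 → VII.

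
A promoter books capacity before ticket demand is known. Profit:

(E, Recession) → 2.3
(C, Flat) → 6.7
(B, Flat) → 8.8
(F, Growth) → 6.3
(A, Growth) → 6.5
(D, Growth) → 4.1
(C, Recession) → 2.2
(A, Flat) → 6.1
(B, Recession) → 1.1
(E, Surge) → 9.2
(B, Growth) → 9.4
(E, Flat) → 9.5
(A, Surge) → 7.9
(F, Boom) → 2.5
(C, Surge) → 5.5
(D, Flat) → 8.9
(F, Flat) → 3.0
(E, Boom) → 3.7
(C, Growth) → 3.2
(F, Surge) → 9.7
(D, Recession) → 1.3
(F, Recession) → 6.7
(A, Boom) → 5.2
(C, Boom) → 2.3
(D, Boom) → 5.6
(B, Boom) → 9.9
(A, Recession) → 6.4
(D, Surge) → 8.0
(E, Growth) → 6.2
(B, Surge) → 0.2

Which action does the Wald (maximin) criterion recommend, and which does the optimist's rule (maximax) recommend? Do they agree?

maximin → A; maximax → B (disagree)

Row minima: A=5.2, B=0.2, C=2.2, D=1.3, E=2.3, F=2.5
Best worst-case = 5.2 → A.
Row maxima: A=7.9, B=9.9, C=6.7, D=8.9, E=9.5, F=9.7
Best best-case = 9.9 → B.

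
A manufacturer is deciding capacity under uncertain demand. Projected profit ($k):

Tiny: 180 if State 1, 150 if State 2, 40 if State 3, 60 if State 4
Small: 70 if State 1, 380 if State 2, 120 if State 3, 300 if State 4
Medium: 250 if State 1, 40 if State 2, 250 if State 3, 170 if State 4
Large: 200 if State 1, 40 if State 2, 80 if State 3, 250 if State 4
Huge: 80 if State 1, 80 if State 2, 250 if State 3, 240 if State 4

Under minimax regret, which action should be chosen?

Column bests: State 1=250, State 2=380, State 3=250, State 4=300.
Tiny regrets: 70, 230, 210, 240 → max 240
Small regrets: 180, 0, 130, 0 → max 180
Medium regrets: 0, 340, 0, 130 → max 340
Large regrets: 50, 340, 170, 50 → max 340
Huge regrets: 170, 300, 0, 60 → max 300
Smallest max regret = 180 → Small.

Small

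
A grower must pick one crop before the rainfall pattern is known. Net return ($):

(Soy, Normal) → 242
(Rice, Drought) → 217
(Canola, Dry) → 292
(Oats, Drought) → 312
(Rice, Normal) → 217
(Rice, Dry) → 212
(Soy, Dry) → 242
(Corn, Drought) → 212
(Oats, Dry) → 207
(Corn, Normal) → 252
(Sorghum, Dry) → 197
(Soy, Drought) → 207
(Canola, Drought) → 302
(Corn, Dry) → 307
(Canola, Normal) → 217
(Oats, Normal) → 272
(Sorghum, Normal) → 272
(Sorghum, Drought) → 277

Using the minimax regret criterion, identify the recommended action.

Canola

Column bests: Drought=312, Dry=307, Normal=272.
Canola regrets: 10, 15, 55 → max 55
Sorghum regrets: 35, 110, 0 → max 110
Corn regrets: 100, 0, 20 → max 100
Rice regrets: 95, 95, 55 → max 95
Soy regrets: 105, 65, 30 → max 105
Oats regrets: 0, 100, 0 → max 100
Smallest max regret = 55 → Canola.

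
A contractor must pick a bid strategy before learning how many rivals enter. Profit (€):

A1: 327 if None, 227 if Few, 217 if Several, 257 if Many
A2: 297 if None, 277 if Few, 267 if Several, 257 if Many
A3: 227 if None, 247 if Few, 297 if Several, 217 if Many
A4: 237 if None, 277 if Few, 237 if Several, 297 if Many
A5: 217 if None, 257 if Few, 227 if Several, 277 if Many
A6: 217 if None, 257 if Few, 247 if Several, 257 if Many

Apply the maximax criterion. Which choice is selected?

Row maxima: A1=327, A2=297, A3=297, A4=297, A5=277, A6=257
Best best-case = 327 → A1.

A1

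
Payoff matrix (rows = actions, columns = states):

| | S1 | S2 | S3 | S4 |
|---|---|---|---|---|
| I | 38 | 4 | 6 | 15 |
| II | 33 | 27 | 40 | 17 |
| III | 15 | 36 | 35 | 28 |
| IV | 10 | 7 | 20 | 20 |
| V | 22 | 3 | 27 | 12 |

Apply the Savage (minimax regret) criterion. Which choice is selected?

Column bests: S1=38, S2=36, S3=40, S4=28.
I regrets: 0, 32, 34, 13 → max 34
II regrets: 5, 9, 0, 11 → max 11
III regrets: 23, 0, 5, 0 → max 23
IV regrets: 28, 29, 20, 8 → max 29
V regrets: 16, 33, 13, 16 → max 33
Smallest max regret = 11 → II.

II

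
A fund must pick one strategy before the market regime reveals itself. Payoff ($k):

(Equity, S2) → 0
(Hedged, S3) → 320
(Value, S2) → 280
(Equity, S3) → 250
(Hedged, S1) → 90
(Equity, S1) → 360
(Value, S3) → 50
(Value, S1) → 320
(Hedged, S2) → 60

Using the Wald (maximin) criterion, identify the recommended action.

Hedged

Row minima: Value=50, Equity=0, Hedged=60
Best worst-case = 60 → Hedged.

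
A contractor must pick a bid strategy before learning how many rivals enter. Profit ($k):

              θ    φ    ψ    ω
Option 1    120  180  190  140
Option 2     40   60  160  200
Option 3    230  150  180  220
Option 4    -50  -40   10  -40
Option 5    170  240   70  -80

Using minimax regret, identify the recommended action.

Option 3

Column bests: θ=230, φ=240, ψ=190, ω=220.
Option 1 regrets: 110, 60, 0, 80 → max 110
Option 2 regrets: 190, 180, 30, 20 → max 190
Option 3 regrets: 0, 90, 10, 0 → max 90
Option 4 regrets: 280, 280, 180, 260 → max 280
Option 5 regrets: 60, 0, 120, 300 → max 300
Smallest max regret = 90 → Option 3.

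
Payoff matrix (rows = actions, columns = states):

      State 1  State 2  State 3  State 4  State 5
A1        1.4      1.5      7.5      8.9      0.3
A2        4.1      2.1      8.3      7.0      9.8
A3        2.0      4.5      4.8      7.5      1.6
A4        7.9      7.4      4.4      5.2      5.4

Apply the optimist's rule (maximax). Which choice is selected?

A2

Row maxima: A1=8.9, A2=9.8, A3=7.5, A4=7.9
Best best-case = 9.8 → A2.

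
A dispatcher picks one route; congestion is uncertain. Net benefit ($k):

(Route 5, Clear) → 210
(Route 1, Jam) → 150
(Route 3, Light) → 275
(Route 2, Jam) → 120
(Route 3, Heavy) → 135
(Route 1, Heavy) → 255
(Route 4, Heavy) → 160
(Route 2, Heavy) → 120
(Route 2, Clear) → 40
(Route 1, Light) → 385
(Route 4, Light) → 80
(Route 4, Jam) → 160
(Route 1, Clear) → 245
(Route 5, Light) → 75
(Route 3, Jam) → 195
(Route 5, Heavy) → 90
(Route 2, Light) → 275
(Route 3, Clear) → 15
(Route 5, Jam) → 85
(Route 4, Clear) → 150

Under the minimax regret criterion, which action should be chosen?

Route 1

Column bests: Clear=245, Light=385, Heavy=255, Jam=195.
Route 1 regrets: 0, 0, 0, 45 → max 45
Route 2 regrets: 205, 110, 135, 75 → max 205
Route 3 regrets: 230, 110, 120, 0 → max 230
Route 4 regrets: 95, 305, 95, 35 → max 305
Route 5 regrets: 35, 310, 165, 110 → max 310
Smallest max regret = 45 → Route 1.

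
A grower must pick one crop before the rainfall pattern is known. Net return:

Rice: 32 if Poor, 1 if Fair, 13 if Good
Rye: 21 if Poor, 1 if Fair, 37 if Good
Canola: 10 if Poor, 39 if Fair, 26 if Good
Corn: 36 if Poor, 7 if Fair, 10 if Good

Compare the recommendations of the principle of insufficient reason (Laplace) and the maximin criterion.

laplace → Canola; maximin → Canola (agree)

Row averages: Rice=46/3, Rye=59/3, Canola=25, Corn=53/3
Highest average = 25 → Canola.
Row minima: Rice=1, Rye=1, Canola=10, Corn=7
Best worst-case = 10 → Canola.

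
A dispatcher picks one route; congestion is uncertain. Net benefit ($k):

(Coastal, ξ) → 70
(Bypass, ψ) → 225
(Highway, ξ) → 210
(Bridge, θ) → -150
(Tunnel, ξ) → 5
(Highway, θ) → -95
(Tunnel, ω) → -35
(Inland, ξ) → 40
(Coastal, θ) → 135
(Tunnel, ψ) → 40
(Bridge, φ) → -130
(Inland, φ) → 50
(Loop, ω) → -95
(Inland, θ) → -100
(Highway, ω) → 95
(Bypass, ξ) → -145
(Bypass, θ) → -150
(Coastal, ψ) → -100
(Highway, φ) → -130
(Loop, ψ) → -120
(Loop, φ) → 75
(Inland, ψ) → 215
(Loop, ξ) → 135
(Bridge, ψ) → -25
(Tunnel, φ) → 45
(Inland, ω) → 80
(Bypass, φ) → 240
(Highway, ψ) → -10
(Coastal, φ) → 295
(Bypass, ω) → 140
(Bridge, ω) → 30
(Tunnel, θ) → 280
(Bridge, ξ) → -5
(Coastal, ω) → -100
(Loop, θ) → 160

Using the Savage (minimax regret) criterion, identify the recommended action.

Column bests: θ=280, φ=295, ψ=225, ω=140, ξ=210.
Tunnel regrets: 0, 250, 185, 175, 205 → max 250
Bypass regrets: 430, 55, 0, 0, 355 → max 430
Bridge regrets: 430, 425, 250, 110, 215 → max 430
Inland regrets: 380, 245, 10, 60, 170 → max 380
Coastal regrets: 145, 0, 325, 240, 140 → max 325
Loop regrets: 120, 220, 345, 235, 75 → max 345
Highway regrets: 375, 425, 235, 45, 0 → max 425
Smallest max regret = 250 → Tunnel.

Tunnel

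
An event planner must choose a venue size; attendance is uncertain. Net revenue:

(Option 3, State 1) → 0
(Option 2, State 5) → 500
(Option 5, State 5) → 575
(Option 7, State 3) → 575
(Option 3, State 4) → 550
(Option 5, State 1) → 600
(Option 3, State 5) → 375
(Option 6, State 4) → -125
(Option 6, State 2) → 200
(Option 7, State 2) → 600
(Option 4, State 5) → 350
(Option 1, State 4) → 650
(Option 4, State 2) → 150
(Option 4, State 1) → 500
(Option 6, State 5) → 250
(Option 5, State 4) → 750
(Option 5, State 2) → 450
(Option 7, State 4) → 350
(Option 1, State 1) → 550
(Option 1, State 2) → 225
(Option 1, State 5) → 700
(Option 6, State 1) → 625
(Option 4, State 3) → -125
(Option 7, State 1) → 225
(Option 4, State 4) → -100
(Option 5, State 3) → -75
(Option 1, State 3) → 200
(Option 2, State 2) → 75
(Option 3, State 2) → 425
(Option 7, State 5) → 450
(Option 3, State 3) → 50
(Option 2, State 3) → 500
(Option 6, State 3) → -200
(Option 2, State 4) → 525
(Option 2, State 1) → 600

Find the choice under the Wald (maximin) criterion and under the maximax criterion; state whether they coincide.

Row minima: Option 1=200, Option 2=75, Option 3=0, Option 4=-125, Option 5=-75, Option 6=-200, Option 7=225
Best worst-case = 225 → Option 7.
Row maxima: Option 1=700, Option 2=600, Option 3=550, Option 4=500, Option 5=750, Option 6=625, Option 7=600
Best best-case = 750 → Option 5.

maximin → Option 7; maximax → Option 5 (disagree)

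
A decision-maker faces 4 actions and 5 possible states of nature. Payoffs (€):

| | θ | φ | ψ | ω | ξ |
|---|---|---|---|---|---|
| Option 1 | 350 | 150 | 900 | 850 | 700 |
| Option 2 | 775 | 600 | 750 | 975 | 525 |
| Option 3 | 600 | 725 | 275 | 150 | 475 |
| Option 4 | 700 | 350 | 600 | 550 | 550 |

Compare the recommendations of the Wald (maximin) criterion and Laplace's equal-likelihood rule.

maximin → Option 2; laplace → Option 2 (agree)

Row minima: Option 1=150, Option 2=525, Option 3=150, Option 4=350
Best worst-case = 525 → Option 2.
Row averages: Option 1=590, Option 2=725, Option 3=445, Option 4=550
Highest average = 725 → Option 2.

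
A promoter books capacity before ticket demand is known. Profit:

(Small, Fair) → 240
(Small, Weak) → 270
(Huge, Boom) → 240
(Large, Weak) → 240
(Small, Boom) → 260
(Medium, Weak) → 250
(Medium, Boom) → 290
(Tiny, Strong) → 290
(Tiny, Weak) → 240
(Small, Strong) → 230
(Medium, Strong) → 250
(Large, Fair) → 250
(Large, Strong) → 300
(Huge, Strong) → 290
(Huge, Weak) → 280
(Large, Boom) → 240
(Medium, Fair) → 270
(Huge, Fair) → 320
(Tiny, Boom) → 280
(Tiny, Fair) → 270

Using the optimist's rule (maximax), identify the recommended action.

Huge

Row maxima: Tiny=290, Small=270, Medium=290, Large=300, Huge=320
Best best-case = 320 → Huge.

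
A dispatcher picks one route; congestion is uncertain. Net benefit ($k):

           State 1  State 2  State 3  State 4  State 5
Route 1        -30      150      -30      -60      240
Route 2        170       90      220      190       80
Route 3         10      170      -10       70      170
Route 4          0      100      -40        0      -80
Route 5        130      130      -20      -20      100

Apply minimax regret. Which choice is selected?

Route 2

Column bests: State 1=170, State 2=170, State 3=220, State 4=190, State 5=240.
Route 1 regrets: 200, 20, 250, 250, 0 → max 250
Route 2 regrets: 0, 80, 0, 0, 160 → max 160
Route 3 regrets: 160, 0, 230, 120, 70 → max 230
Route 4 regrets: 170, 70, 260, 190, 320 → max 320
Route 5 regrets: 40, 40, 240, 210, 140 → max 240
Smallest max regret = 160 → Route 2.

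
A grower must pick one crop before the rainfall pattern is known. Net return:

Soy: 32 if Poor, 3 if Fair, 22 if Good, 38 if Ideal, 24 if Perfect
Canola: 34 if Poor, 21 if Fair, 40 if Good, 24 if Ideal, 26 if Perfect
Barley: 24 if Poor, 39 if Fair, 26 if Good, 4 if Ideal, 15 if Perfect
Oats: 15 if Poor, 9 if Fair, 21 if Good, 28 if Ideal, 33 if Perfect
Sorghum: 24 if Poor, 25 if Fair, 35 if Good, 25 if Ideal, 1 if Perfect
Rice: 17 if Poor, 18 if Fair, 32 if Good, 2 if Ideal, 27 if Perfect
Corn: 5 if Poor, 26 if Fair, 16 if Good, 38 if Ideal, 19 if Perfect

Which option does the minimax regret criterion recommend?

Column bests: Poor=34, Fair=39, Good=40, Ideal=38, Perfect=33.
Soy regrets: 2, 36, 18, 0, 9 → max 36
Canola regrets: 0, 18, 0, 14, 7 → max 18
Barley regrets: 10, 0, 14, 34, 18 → max 34
Oats regrets: 19, 30, 19, 10, 0 → max 30
Sorghum regrets: 10, 14, 5, 13, 32 → max 32
Rice regrets: 17, 21, 8, 36, 6 → max 36
Corn regrets: 29, 13, 24, 0, 14 → max 29
Smallest max regret = 18 → Canola.

Canola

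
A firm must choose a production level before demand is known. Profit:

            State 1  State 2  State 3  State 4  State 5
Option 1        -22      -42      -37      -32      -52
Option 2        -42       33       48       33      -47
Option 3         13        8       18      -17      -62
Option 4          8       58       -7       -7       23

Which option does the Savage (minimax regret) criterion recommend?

Column bests: State 1=13, State 2=58, State 3=48, State 4=33, State 5=23.
Option 1 regrets: 35, 100, 85, 65, 75 → max 100
Option 2 regrets: 55, 25, 0, 0, 70 → max 70
Option 3 regrets: 0, 50, 30, 50, 85 → max 85
Option 4 regrets: 5, 0, 55, 40, 0 → max 55
Smallest max regret = 55 → Option 4.

Option 4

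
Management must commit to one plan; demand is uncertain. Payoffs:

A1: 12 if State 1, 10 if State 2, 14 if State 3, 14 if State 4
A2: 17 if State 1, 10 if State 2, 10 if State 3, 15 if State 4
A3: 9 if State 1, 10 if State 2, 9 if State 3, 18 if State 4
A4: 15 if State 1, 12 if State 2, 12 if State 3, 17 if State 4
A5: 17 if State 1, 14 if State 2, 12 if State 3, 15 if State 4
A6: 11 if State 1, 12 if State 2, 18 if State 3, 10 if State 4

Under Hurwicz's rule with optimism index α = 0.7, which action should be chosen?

A1: 0.7·14 + 0.3·10 = 12.8
A2: 0.7·17 + 0.3·10 = 14.9
A3: 0.7·18 + 0.3·9 = 15.3
A4: 0.7·17 + 0.3·12 = 15.5
A5: 0.7·17 + 0.3·12 = 15.5
A6: 0.7·18 + 0.3·10 = 15.6
Highest Hurwicz score = 15.6 → A6.

A6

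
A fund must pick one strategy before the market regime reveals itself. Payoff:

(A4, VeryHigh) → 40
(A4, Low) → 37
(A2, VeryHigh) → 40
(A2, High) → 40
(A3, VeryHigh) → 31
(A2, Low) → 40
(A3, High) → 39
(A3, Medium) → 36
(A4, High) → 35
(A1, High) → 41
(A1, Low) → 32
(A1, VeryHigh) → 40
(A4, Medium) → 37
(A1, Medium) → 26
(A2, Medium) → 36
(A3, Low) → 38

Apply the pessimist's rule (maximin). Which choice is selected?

A2

Row minima: A1=26, A2=36, A3=31, A4=35
Best worst-case = 36 → A2.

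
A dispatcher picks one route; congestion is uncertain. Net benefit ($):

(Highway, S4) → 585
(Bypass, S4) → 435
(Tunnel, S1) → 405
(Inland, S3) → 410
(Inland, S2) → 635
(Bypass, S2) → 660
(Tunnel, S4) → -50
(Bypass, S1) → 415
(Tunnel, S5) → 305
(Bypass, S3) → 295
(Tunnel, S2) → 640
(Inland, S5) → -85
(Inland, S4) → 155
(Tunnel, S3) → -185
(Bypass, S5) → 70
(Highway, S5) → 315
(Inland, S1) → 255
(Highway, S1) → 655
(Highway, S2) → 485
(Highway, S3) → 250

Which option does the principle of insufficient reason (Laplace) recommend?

Row averages: Bypass=375, Highway=458, Inland=274, Tunnel=223
Highest average = 458 → Highway.

Highway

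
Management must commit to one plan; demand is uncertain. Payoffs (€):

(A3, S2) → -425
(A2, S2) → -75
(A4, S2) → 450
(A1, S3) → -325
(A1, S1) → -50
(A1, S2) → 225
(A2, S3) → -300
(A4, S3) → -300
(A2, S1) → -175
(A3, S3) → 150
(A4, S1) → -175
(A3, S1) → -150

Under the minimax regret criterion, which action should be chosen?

Column bests: S1=-50, S2=450, S3=150.
A1 regrets: 0, 225, 475 → max 475
A2 regrets: 125, 525, 450 → max 525
A3 regrets: 100, 875, 0 → max 875
A4 regrets: 125, 0, 450 → max 450
Smallest max regret = 450 → A4.

A4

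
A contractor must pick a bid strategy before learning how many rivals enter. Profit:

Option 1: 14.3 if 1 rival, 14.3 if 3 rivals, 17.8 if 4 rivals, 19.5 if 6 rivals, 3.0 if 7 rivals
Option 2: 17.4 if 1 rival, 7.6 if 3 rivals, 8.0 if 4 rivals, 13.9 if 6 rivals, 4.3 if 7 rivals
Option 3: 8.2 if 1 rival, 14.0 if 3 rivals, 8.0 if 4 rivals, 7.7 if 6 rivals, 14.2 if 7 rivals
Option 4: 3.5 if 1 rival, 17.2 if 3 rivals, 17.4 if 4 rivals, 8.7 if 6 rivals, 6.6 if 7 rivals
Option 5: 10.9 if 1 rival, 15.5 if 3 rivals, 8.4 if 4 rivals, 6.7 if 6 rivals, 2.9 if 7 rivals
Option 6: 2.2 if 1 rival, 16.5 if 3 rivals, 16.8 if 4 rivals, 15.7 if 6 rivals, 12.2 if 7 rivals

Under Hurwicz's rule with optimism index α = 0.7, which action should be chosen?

Option 1: 0.7·19.5 + 0.3·3.0 = 14.55
Option 2: 0.7·17.4 + 0.3·4.3 = 13.47
Option 3: 0.7·14.2 + 0.3·7.7 = 12.25
Option 4: 0.7·17.4 + 0.3·3.5 = 13.23
Option 5: 0.7·15.5 + 0.3·2.9 = 11.72
Option 6: 0.7·16.8 + 0.3·2.2 = 12.42
Highest Hurwicz score = 14.55 → Option 1.

Option 1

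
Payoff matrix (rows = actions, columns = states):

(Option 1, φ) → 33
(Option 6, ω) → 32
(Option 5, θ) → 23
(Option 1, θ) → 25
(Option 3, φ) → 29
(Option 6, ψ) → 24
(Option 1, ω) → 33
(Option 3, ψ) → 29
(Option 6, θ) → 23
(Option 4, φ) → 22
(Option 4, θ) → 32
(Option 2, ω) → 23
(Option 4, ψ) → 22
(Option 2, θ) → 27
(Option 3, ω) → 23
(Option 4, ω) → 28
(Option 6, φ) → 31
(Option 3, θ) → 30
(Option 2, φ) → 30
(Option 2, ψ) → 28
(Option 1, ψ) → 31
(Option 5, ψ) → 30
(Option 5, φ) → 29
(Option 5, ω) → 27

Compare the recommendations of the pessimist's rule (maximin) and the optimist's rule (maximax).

Row minima: Option 1=25, Option 2=23, Option 3=23, Option 4=22, Option 5=23, Option 6=23
Best worst-case = 25 → Option 1.
Row maxima: Option 1=33, Option 2=30, Option 3=30, Option 4=32, Option 5=30, Option 6=32
Best best-case = 33 → Option 1.

maximin → Option 1; maximax → Option 1 (agree)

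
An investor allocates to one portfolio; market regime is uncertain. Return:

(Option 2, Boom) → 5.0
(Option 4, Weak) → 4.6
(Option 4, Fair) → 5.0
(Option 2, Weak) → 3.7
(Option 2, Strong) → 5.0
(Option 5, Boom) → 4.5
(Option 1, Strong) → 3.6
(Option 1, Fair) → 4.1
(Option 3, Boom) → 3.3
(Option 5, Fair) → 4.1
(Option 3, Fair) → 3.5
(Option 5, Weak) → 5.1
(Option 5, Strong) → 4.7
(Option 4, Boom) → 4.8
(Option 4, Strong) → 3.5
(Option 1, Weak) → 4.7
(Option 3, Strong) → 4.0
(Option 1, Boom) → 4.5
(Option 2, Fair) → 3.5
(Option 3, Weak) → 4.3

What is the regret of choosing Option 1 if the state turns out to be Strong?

1.4

Best payoff under Strong is 5.0.
Regret = 5.0 − 3.6 = 1.4.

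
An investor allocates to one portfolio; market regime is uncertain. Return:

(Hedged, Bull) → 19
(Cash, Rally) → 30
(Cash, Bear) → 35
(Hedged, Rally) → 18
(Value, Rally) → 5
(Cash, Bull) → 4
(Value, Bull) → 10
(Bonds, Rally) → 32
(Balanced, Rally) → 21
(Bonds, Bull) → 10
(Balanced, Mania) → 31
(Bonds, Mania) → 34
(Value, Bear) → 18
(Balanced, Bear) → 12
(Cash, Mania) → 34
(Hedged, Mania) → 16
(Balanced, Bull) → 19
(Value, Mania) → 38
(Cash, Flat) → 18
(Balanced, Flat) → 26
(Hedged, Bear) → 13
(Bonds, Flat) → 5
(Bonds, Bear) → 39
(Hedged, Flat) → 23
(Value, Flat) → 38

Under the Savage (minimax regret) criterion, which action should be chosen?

Cash

Column bests: Bear=39, Flat=38, Bull=19, Rally=32, Mania=38.
Cash regrets: 4, 20, 15, 2, 4 → max 20
Value regrets: 21, 0, 9, 27, 0 → max 27
Balanced regrets: 27, 12, 0, 11, 7 → max 27
Hedged regrets: 26, 15, 0, 14, 22 → max 26
Bonds regrets: 0, 33, 9, 0, 4 → max 33
Smallest max regret = 20 → Cash.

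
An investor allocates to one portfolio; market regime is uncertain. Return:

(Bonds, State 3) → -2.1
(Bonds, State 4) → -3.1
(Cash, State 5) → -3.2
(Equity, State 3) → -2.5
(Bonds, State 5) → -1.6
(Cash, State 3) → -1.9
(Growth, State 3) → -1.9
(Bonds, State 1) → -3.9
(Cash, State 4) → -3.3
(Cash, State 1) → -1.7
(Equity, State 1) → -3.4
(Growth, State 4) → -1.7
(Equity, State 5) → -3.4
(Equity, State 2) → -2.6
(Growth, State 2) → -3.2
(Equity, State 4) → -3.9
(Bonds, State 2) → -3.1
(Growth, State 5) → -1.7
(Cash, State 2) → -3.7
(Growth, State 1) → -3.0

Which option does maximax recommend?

Row maxima: Cash=-1.7, Equity=-2.5, Growth=-1.7, Bonds=-1.6
Best best-case = -1.6 → Bonds.

Bonds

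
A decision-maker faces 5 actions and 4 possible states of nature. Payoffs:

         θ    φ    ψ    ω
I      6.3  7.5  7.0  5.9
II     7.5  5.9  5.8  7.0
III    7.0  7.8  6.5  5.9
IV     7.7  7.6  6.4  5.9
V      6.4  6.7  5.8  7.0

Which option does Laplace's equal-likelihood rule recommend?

Row averages: I=6.675, II=6.55, III=6.8, IV=6.9, V=6.475
Highest average = 6.9 → IV.

IV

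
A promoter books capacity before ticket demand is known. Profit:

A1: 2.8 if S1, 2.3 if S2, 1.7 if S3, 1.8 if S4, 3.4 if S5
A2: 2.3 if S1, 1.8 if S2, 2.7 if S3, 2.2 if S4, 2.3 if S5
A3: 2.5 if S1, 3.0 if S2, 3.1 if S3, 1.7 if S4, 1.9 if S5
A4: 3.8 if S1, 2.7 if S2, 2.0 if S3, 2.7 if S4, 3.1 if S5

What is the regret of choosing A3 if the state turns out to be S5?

Best payoff under S5 is 3.4.
Regret = 3.4 − 1.9 = 1.5.

1.5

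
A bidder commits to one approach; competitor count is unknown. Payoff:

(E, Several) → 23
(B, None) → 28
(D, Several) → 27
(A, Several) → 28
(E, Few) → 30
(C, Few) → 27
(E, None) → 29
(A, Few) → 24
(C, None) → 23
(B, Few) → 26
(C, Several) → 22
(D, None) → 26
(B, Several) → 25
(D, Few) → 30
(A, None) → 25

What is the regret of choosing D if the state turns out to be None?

3

Best payoff under None is 29.
Regret = 29 − 26 = 3.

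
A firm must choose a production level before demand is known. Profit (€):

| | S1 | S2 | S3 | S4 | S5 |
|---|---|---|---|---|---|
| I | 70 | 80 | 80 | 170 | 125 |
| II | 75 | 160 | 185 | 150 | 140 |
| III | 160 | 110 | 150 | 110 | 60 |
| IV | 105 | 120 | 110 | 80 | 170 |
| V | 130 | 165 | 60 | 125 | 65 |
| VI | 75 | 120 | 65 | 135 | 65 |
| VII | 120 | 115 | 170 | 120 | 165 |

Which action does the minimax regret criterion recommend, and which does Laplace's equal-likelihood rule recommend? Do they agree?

Column bests: S1=160, S2=165, S3=185, S4=170, S5=170.
I regrets: 90, 85, 105, 0, 45 → max 105
II regrets: 85, 5, 0, 20, 30 → max 85
III regrets: 0, 55, 35, 60, 110 → max 110
IV regrets: 55, 45, 75, 90, 0 → max 90
V regrets: 30, 0, 125, 45, 105 → max 125
VI regrets: 85, 45, 120, 35, 105 → max 120
VII regrets: 40, 50, 15, 50, 5 → max 50
Smallest max regret = 50 → VII.
Row averages: I=105, II=142, III=118, IV=117, V=109, VI=92, VII=138
Highest average = 142 → II.

minimax regret → VII; laplace → II (disagree)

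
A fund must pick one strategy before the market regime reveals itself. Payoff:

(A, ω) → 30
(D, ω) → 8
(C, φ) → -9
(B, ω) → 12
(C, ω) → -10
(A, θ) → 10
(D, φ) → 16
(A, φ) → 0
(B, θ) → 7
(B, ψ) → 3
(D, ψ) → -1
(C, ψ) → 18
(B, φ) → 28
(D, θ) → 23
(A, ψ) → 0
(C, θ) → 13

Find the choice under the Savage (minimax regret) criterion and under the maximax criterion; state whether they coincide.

minimax regret → B; maximax → A (disagree)

Column bests: θ=23, φ=28, ψ=18, ω=30.
A regrets: 13, 28, 18, 0 → max 28
B regrets: 16, 0, 15, 18 → max 18
C regrets: 10, 37, 0, 40 → max 40
D regrets: 0, 12, 19, 22 → max 22
Smallest max regret = 18 → B.
Row maxima: A=30, B=28, C=18, D=23
Best best-case = 30 → A.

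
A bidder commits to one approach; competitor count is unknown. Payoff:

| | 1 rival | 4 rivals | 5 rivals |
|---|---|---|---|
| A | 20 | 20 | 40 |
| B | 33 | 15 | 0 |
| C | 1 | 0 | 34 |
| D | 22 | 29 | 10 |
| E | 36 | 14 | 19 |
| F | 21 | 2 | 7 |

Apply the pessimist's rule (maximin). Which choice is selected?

A

Row minima: A=20, B=0, C=0, D=10, E=14, F=2
Best worst-case = 20 → A.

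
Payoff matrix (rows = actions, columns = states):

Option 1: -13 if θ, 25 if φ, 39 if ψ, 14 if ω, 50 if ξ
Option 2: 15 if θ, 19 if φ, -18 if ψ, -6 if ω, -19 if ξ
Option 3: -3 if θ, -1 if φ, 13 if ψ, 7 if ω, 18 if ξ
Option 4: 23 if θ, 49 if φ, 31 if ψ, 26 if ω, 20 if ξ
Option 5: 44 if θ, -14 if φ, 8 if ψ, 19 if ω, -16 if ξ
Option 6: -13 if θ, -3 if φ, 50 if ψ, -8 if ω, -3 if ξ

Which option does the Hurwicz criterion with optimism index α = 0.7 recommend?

Option 4

Option 1: 0.7·50 + 0.3·(-13) = 31.1
Option 2: 0.7·19 + 0.3·(-19) = 7.6
Option 3: 0.7·18 + 0.3·(-3) = 11.7
Option 4: 0.7·49 + 0.3·20 = 40.3
Option 5: 0.7·44 + 0.3·(-16) = 26
Option 6: 0.7·50 + 0.3·(-13) = 31.1
Highest Hurwicz score = 40.3 → Option 4.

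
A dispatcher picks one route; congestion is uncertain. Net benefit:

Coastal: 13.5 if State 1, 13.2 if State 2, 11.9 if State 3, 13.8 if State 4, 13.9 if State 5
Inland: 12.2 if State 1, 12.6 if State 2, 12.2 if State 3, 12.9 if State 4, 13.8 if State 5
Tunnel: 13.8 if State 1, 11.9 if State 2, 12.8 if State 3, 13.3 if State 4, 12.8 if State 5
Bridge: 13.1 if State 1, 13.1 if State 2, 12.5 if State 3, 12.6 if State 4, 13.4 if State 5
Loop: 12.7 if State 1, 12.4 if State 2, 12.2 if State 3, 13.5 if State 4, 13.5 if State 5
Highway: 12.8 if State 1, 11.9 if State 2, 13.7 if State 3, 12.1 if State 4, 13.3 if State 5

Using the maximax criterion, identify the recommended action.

Coastal

Row maxima: Coastal=13.9, Inland=13.8, Tunnel=13.8, Bridge=13.4, Loop=13.5, Highway=13.7
Best best-case = 13.9 → Coastal.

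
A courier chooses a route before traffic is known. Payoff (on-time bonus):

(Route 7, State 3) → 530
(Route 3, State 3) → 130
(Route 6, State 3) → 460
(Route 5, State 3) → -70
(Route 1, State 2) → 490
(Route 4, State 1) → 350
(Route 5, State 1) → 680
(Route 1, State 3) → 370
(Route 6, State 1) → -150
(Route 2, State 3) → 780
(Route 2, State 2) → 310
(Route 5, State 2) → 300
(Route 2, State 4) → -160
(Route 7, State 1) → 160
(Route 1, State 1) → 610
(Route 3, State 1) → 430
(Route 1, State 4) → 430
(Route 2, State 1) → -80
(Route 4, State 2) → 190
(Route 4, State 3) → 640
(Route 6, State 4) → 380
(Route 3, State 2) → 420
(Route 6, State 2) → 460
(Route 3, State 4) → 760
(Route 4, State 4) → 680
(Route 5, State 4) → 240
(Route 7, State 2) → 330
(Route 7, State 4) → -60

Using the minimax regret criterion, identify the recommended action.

Column bests: State 1=680, State 2=490, State 3=780, State 4=760.
Route 1 regrets: 70, 0, 410, 330 → max 410
Route 2 regrets: 760, 180, 0, 920 → max 920
Route 3 regrets: 250, 70, 650, 0 → max 650
Route 4 regrets: 330, 300, 140, 80 → max 330
Route 5 regrets: 0, 190, 850, 520 → max 850
Route 6 regrets: 830, 30, 320, 380 → max 830
Route 7 regrets: 520, 160, 250, 820 → max 820
Smallest max regret = 330 → Route 4.

Route 4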